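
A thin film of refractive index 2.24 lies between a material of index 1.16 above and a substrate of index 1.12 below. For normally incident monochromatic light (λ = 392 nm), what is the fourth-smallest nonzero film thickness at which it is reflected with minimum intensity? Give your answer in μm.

0.350 μm

Top surface (1.16 → 2.24): reflection off a higher-index medium gives a half-wave phase shift.
Ray reflecting at the bottom interface goes from n = 2.24 toward n = 1.12: no phase shift.
The two reflections differ by half a wavelength.
For weak reflection here: 2 n t = m λ.
The fourth-smallest nonzero thickness corresponds to m = 4: t = m λ / (2 n) = 4.00 × 392 / (2 × 2.24) = 350 nm.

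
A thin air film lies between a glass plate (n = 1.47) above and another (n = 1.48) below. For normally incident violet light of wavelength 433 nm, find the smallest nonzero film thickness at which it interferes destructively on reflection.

217 nm

Ray reflecting at the top interface goes from n = 1.47 toward n = 1.0: no phase shift.
Ray reflecting at the bottom interface goes from n = 1.0 toward n = 1.48: a half-wave phase shift.
Net: one phase inversion between the two reflected rays.
So the condition for destructive reflection is 2 n t = m λ.
Minimum nonzero at m = 1: t = λ / (2 n) = 433 / (2 × 1.0) = 217 nm.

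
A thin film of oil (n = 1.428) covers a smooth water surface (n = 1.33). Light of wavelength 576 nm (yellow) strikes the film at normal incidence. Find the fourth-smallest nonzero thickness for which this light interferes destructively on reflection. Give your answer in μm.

0.807 μm

At the upper boundary (n = 1.0 to n = 1.428) the reflected ray undergoes a half-wave phase shift.
Ray reflecting at the bottom interface goes from n = 1.428 toward n = 1.33: no phase shift.
Net: one phase inversion between the two reflected rays.
For dark reflection here: 2 n t = m λ.
The fourth-smallest nonzero thickness corresponds to m = 4: t = m λ / (2 n) = 4.00 × 576 / (2 × 1.428) = 807 nm.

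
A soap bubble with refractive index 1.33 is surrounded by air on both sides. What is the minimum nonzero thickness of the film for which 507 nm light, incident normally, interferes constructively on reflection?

95.3 nm

At the upper boundary (n = 1.0 to n = 1.33) the reflected ray undergoes a half-wave phase shift.
Bottom surface (1.33 → 1.0): reflection off a lower-index medium gives no phase shift.
Net: one phase inversion between the two reflected rays.
For bright reflection here: 2 n t = (m + ½) λ.
Minimum at m = 0: t = λ / (4 n) = 507 / (4 × 1.33) = 95.3 nm.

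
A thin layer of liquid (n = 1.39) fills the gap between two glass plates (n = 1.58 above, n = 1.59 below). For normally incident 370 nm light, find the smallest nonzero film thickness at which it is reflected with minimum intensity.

Top surface (1.58 → 1.39): reflection off a lower-index medium gives no phase shift.
At the lower boundary (n = 1.39 to n = 1.59) the reflected ray undergoes a half-wave phase shift.
Net: one phase inversion between the two reflected rays.
For weak reflection here: 2 n t = m λ.
Minimum nonzero at m = 1: t = λ / (2 n) = 370 / (2 × 1.39) = 133 nm.

133 nm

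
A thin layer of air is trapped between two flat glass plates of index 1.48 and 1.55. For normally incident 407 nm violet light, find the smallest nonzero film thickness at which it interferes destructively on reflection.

204 nm

At the upper boundary (n = 1.48 to n = 1.0) the reflected ray undergoes no phase shift.
At the lower boundary (n = 1.0 to n = 1.55) the reflected ray undergoes a half-wave phase shift.
Net: one phase inversion between the two reflected rays.
So the condition for destructive reflection is 2 n t = m λ.
Minimum nonzero at m = 1: t = λ / (2 n) = 407 / (2 × 1.0) = 204 nm.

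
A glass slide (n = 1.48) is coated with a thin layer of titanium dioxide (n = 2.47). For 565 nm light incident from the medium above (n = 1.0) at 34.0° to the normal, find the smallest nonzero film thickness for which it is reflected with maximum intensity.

58.7 nm

Ray reflecting at the top interface goes from n = 1.0 toward n = 2.47: a half-wave phase shift.
Ray reflecting at the bottom interface goes from n = 2.47 toward n = 1.48: no phase shift.
Exactly one π shift → a net half-wave offset.
For maximum reflection here: 2 n t cos θ_r = (m + ½) λ.
Snell's law: 1.0 sin 34.0° = 2.47 sin θ_r → sin θ_r = 0.226, cos θ_r = 0.974.
Minimum at m = 0: t = λ / (4 n cos θ_r) = 565 / (4 × 2.47 × 0.974) = 58.7 nm.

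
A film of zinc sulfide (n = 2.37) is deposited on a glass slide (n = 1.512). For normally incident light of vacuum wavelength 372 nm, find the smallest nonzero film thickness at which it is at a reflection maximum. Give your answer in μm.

Ray reflecting at the top interface goes from n = 1.0 toward n = 2.37: a half-wave phase shift.
Ray reflecting at the bottom interface goes from n = 2.37 toward n = 1.512: no phase shift.
Exactly one π shift → a net half-wave offset.
So the condition for constructive reflection is 2 n t = (m + ½) λ.
Minimum at m = 0: t = λ / (4 n) = 372 / (4 × 2.37) = 39.2 nm.

0.0392 μm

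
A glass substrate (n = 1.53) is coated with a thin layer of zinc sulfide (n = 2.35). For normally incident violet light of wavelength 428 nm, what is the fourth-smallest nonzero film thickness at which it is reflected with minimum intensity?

364 nm

Top surface (1.0 → 2.35): reflection off a higher-index medium gives a half-wave phase shift.
Bottom surface (2.35 → 1.53): reflection off a lower-index medium gives no phase shift.
The two reflections differ by half a wavelength.
So the condition for destructive reflection is 2 n t = m λ.
The fourth-smallest nonzero thickness corresponds to m = 4: t = m λ / (2 n) = 4.00 × 428 / (2 × 2.35) = 364 nm.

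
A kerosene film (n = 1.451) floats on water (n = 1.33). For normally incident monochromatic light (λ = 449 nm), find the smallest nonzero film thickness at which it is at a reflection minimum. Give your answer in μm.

At the upper boundary (n = 1.0 to n = 1.451) the reflected ray undergoes a half-wave phase shift.
Ray reflecting at the bottom interface goes from n = 1.451 toward n = 1.33: no phase shift.
The two reflections differ by half a wavelength.
So the condition for destructive reflection is 2 n t = m λ.
Minimum nonzero at m = 1: t = λ / (2 n) = 449 / (2 × 1.451) = 155 nm.

0.155 μm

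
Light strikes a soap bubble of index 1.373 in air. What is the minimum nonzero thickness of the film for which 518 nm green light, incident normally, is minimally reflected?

Ray reflecting at the top interface goes from n = 1.0 toward n = 1.373: a half-wave phase shift.
At the lower boundary (n = 1.373 to n = 1.0) the reflected ray undergoes no phase shift.
The two reflections differ by half a wavelength.
So the condition for destructive reflection is 2 n t = m λ.
Minimum nonzero at m = 1: t = λ / (2 n) = 518 / (2 × 1.373) = 189 nm.

189 nm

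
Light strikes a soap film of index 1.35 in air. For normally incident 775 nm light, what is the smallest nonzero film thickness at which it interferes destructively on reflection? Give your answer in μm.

Ray reflecting at the top interface goes from n = 1.0 toward n = 1.35: a half-wave phase shift.
Bottom surface (1.35 → 1.0): reflection off a lower-index medium gives no phase shift.
Net: one phase inversion between the two reflected rays.
For minimum reflection here: 2 n t = m λ.
The smallest nonzero thickness corresponds to m = 1: t = m λ / (2 n) = 1.00 × 775 / (2 × 1.35) = 287 nm.

0.287 μm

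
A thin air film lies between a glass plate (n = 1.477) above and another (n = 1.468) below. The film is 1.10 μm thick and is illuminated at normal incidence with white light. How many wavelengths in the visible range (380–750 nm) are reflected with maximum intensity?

3

Top surface (1.477 → 1.0): reflection off a lower-index medium gives no phase shift.
Ray reflecting at the bottom interface goes from n = 1.0 toward n = 1.468: a half-wave phase shift.
The two reflections differ by half a wavelength.
So the condition for constructive reflection is 2 n t = (m + ½) λ.
λ = 2 n t / (m + ½) = 2200 / (m + ½) nm.
m=2: 880 nm (IR); m=3: 629 nm (visible); m=4: 489 nm (visible); m=5: 400 nm (visible); m=6: 338 nm (UV).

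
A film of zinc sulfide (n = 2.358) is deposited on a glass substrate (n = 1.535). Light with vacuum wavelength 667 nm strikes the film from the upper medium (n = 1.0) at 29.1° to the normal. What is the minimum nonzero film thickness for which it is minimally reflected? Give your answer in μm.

0.145 μm

At the upper boundary (n = 1.0 to n = 2.358) the reflected ray undergoes a half-wave phase shift.
At the lower boundary (n = 2.358 to n = 1.535) the reflected ray undergoes no phase shift.
The two reflections differ by half a wavelength.
For minimum reflection here: 2 n t cos θ_r = m λ.
Snell's law: 1.0 sin 29.1° = 2.358 sin θ_r → sin θ_r = 0.206, cos θ_r = 0.978.
Minimum nonzero at m = 1: t = λ / (2 n cos θ_r) = 667 / (2 × 2.358 × 0.978) = 145 nm.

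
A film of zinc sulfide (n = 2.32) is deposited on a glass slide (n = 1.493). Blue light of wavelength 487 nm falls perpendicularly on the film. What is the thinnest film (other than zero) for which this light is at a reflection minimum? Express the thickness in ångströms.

Ray reflecting at the top interface goes from n = 1.0 toward n = 2.32: a half-wave phase shift.
Bottom surface (2.32 → 1.493): reflection off a lower-index medium gives no phase shift.
Net: one phase inversion between the two reflected rays.
With one net inversion, destructive interference in reflection requires 2 n t = m λ.
Minimum nonzero at m = 1: t = λ / (2 n) = 487 / (2 × 2.32) = 105 nm.

1050 Å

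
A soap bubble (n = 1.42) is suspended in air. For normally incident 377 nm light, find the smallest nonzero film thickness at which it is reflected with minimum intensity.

133 nm

At the upper boundary (n = 1.0 to n = 1.42) the reflected ray undergoes a half-wave phase shift.
At the lower boundary (n = 1.42 to n = 1.0) the reflected ray undergoes no phase shift.
The two reflections differ by half a wavelength.
With one net inversion, destructive interference in reflection requires 2 n t = m λ.
Minimum nonzero at m = 1: t = λ / (2 n) = 377 / (2 × 1.42) = 133 nm.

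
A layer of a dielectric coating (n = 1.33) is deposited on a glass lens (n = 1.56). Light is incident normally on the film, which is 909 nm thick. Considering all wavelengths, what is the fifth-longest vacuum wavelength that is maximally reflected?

Ray reflecting at the top interface goes from n = 1.0 toward n = 1.33: a half-wave phase shift.
Bottom surface (1.33 → 1.56): reflection off a higher-index medium gives a half-wave phase shift.
Zero or two π shifts → no net half-wave offset.
For strong reflection here: 2 n t = m λ.
λ = 2 n t / m. The fifth-longest wavelength is m = 5: λ = 2 × 1.33 × 909 / 5.00 = 484 nm.

484 nm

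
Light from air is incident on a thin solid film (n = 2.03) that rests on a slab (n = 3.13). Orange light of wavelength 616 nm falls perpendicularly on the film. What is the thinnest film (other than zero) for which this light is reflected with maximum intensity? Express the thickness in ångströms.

At the upper boundary (n = 1.0 to n = 2.03) the reflected ray undergoes a half-wave phase shift.
At the lower boundary (n = 2.03 to n = 3.13) the reflected ray undergoes a half-wave phase shift.
Net: no relative phase inversion (both shifts match).
For bright reflection here: 2 n t = m λ.
Minimum nonzero at m = 1: t = λ / (2 n) = 616 / (2 × 2.03) = 152 nm.

1517 Å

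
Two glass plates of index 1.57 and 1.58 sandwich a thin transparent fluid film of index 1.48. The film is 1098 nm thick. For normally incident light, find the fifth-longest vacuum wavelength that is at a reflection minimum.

650 nm

Ray reflecting at the top interface goes from n = 1.57 toward n = 1.48: no phase shift.
At the lower boundary (n = 1.48 to n = 1.58) the reflected ray undergoes a half-wave phase shift.
Net: one phase inversion between the two reflected rays.
With one net inversion, destructive interference in reflection requires 2 n t = m λ.
λ = 2 n t / m. The fifth-longest wavelength is m = 5: λ = 2 × 1.48 × 1098 / 5.00 = 650 nm.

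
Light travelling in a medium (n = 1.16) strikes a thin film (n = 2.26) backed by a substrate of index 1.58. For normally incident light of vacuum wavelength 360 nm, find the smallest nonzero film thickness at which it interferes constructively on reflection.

Ray reflecting at the top interface goes from n = 1.16 toward n = 2.26: a half-wave phase shift.
Bottom surface (2.26 → 1.58): reflection off a lower-index medium gives no phase shift.
Exactly one π shift → a net half-wave offset.
With one net inversion, constructive interference in reflection requires 2 n t = (m + ½) λ.
Minimum at m = 0: t = λ / (4 n) = 360 / (4 × 2.26) = 39.8 nm.

39.8 nm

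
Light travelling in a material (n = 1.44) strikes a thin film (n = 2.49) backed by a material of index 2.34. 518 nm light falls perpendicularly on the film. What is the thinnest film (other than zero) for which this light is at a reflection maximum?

Ray reflecting at the top interface goes from n = 1.44 toward n = 2.49: a half-wave phase shift.
Bottom surface (2.49 → 2.34): reflection off a lower-index medium gives no phase shift.
The two reflections differ by half a wavelength.
With one net inversion, constructive interference in reflection requires 2 n t = (m + ½) λ.
Minimum at m = 0: t = λ / (4 n) = 518 / (4 × 2.49) = 52.0 nm.

52.0 nm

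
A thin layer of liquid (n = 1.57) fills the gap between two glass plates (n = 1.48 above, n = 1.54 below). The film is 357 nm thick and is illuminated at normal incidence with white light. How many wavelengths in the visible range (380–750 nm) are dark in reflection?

Ray reflecting at the top interface goes from n = 1.48 toward n = 1.57: a half-wave phase shift.
At the lower boundary (n = 1.57 to n = 1.54) the reflected ray undergoes no phase shift.
Net: one phase inversion between the two reflected rays.
For dark reflection here: 2 n t = m λ.
λ = 2 n t / m = 1121 / m nm.
m=1: 1121 nm (IR); m=2: 560 nm (visible); m=3: 374 nm (UV).

1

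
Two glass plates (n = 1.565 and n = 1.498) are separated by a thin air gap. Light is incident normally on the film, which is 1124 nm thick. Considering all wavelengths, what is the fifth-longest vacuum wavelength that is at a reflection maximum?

500 nm

Ray reflecting at the top interface goes from n = 1.565 toward n = 1.0: no phase shift.
Bottom surface (1.0 → 1.498): reflection off a higher-index medium gives a half-wave phase shift.
Exactly one π shift → a net half-wave offset.
For bright reflection here: 2 n t = (m + ½) λ.
λ = 2 n t / (m + ½). The fifth-longest wavelength is m = 4: λ = 2 × 1.0 × 1124 / 4.50 = 500 nm.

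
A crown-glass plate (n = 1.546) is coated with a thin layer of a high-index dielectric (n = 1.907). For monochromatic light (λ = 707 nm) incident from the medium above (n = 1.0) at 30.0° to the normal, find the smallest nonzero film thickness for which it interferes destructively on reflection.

192 nm

At the upper boundary (n = 1.0 to n = 1.907) the reflected ray undergoes a half-wave phase shift.
Bottom surface (1.907 → 1.546): reflection off a lower-index medium gives no phase shift.
Exactly one π shift → a net half-wave offset.
With one net inversion, destructive interference in reflection requires 2 n t cos θ_r = m λ.
Snell's law: 1.0 sin 30.0° = 1.907 sin θ_r → sin θ_r = 0.262, cos θ_r = 0.965.
Minimum nonzero at m = 1: t = λ / (2 n cos θ_r) = 707 / (2 × 1.907 × 0.965) = 192 nm.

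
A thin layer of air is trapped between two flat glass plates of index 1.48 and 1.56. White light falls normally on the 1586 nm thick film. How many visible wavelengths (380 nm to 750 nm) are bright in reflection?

Top surface (1.48 → 1.0): reflection off a lower-index medium gives no phase shift.
At the lower boundary (n = 1.0 to n = 1.56) the reflected ray undergoes a half-wave phase shift.
Exactly one π shift → a net half-wave offset.
For maximum reflection here: 2 n t = (m + ½) λ.
λ = 2 n t / (m + ½) = 3172 / (m + ½) nm.
m=3: 906 nm (IR); m=4: 705 nm (visible); m=5: 577 nm (visible); m=6: 488 nm (visible); m=7: 423 nm (visible); m=8: 373 nm (UV).

4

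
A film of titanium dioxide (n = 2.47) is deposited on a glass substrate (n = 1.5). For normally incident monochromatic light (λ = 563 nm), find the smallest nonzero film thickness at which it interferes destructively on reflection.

114 nm

Top surface (1.0 → 2.47): reflection off a higher-index medium gives a half-wave phase shift.
Bottom surface (2.47 → 1.5): reflection off a lower-index medium gives no phase shift.
Net: one phase inversion between the two reflected rays.
For dark reflection here: 2 n t = m λ.
Minimum nonzero at m = 1: t = λ / (2 n) = 563 / (2 × 2.47) = 114 nm.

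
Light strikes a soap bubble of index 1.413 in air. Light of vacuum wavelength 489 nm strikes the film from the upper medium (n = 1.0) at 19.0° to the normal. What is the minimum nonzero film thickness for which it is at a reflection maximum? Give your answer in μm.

0.0889 μm

Ray reflecting at the top interface goes from n = 1.0 toward n = 1.413: a half-wave phase shift.
Bottom surface (1.413 → 1.0): reflection off a lower-index medium gives no phase shift.
Exactly one π shift → a net half-wave offset.
So the condition for constructive reflection is 2 n t cos θ_r = (m + ½) λ.
Snell's law: 1.0 sin 19.0° = 1.413 sin θ_r → sin θ_r = 0.230, cos θ_r = 0.973.
Minimum at m = 0: t = λ / (4 n cos θ_r) = 489 / (4 × 1.413 × 0.973) = 88.9 nm.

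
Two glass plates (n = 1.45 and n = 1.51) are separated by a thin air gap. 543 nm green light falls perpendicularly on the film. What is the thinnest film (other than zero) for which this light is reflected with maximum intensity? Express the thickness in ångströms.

Top surface (1.45 → 1.0): reflection off a lower-index medium gives no phase shift.
At the lower boundary (n = 1.0 to n = 1.51) the reflected ray undergoes a half-wave phase shift.
Net: one phase inversion between the two reflected rays.
So the condition for constructive reflection is 2 n t = (m + ½) λ.
Minimum at m = 0: t = λ / (4 n) = 543 / (4 × 1.0) = 136 nm.

1358 Å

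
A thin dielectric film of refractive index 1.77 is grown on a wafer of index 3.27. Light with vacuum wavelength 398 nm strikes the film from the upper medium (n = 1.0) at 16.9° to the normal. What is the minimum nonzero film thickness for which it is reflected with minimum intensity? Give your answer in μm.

0.0570 μm

Ray reflecting at the top interface goes from n = 1.0 toward n = 1.77: a half-wave phase shift.
At the lower boundary (n = 1.77 to n = 3.27) the reflected ray undergoes a half-wave phase shift.
Zero or two π shifts → no net half-wave offset.
For dark reflection here: 2 n t cos θ_r = (m + ½) λ.
Snell's law: 1.0 sin 16.9° = 1.77 sin θ_r → sin θ_r = 0.164, cos θ_r = 0.986.
Minimum at m = 0: t = λ / (4 n cos θ_r) = 398 / (4 × 1.77 × 0.986) = 57.0 nm.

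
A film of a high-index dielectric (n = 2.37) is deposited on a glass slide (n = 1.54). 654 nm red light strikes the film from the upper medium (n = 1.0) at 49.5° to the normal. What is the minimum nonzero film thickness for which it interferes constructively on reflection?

At the upper boundary (n = 1.0 to n = 2.37) the reflected ray undergoes a half-wave phase shift.
Ray reflecting at the bottom interface goes from n = 2.37 toward n = 1.54: no phase shift.
Exactly one π shift → a net half-wave offset.
With one net inversion, constructive interference in reflection requires 2 n t cos θ_r = (m + ½) λ.
Snell's law: 1.0 sin 49.5° = 2.37 sin θ_r → sin θ_r = 0.321, cos θ_r = 0.947.
Minimum at m = 0: t = λ / (4 n cos θ_r) = 654 / (4 × 2.37 × 0.947) = 72.8 nm.

72.8 nm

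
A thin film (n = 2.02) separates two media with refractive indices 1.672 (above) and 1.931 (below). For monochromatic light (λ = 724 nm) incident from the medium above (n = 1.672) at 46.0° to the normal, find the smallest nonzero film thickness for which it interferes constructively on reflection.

Top surface (1.672 → 2.02): reflection off a higher-index medium gives a half-wave phase shift.
Ray reflecting at the bottom interface goes from n = 2.02 toward n = 1.931: no phase shift.
Net: one phase inversion between the two reflected rays.
So the condition for constructive reflection is 2 n t cos θ_r = (m + ½) λ.
Snell's law: 1.672 sin 46.0° = 2.02 sin θ_r → sin θ_r = 0.595, cos θ_r = 0.803.
Minimum at m = 0: t = λ / (4 n cos θ_r) = 724 / (4 × 2.02 × 0.803) = 112 nm.

112 nm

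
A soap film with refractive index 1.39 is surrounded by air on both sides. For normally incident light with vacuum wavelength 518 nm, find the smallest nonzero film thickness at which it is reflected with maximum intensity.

At the upper boundary (n = 1.0 to n = 1.39) the reflected ray undergoes a half-wave phase shift.
Ray reflecting at the bottom interface goes from n = 1.39 toward n = 1.0: no phase shift.
The two reflections differ by half a wavelength.
For bright reflection here: 2 n t = (m + ½) λ.
Minimum at m = 0: t = λ / (4 n) = 518 / (4 × 1.39) = 93.2 nm.

93.2 nm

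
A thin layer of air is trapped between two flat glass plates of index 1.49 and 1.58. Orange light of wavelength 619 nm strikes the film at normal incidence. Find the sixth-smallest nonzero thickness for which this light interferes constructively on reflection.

At the upper boundary (n = 1.49 to n = 1.0) the reflected ray undergoes no phase shift.
Bottom surface (1.0 → 1.58): reflection off a higher-index medium gives a half-wave phase shift.
Exactly one π shift → a net half-wave offset.
So the condition for constructive reflection is 2 n t = (m + ½) λ.
The sixth-smallest nonzero thickness corresponds to m = 5: t = (m + ½) λ / (2 n) = 5.50 × 619 / (2 × 1.0) = 1702 nm.

1702 nm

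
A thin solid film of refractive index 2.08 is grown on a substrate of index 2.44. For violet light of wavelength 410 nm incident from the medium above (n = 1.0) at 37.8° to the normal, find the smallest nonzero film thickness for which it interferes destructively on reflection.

Ray reflecting at the top interface goes from n = 1.0 toward n = 2.08: a half-wave phase shift.
Bottom surface (2.08 → 2.44): reflection off a higher-index medium gives a half-wave phase shift.
The two reflections carry the same phase change, so no net offset.
With no net inversion, destructive interference in reflection requires 2 n t cos θ_r = (m + ½) λ.
Snell's law: 1.0 sin 37.8° = 2.08 sin θ_r → sin θ_r = 0.295, cos θ_r = 0.956.
Minimum at m = 0: t = λ / (4 n cos θ_r) = 410 / (4 × 2.08 × 0.956) = 51.6 nm.

51.6 nm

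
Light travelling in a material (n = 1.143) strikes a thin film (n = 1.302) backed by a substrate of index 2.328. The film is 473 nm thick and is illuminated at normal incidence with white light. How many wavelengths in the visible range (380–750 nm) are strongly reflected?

2

Top surface (1.143 → 1.302): reflection off a higher-index medium gives a half-wave phase shift.
Bottom surface (1.302 → 2.328): reflection off a higher-index medium gives a half-wave phase shift.
Net: no relative phase inversion (both shifts match).
So the condition for constructive reflection is 2 n t = m λ.
λ = 2 n t / m = 1232 / m nm.
m=1: 1232 nm (IR); m=2: 616 nm (visible); m=3: 411 nm (visible); m=4: 308 nm (UV).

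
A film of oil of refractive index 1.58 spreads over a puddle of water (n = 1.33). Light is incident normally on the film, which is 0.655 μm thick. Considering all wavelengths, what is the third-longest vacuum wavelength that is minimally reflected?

Ray reflecting at the top interface goes from n = 1.0 toward n = 1.58: a half-wave phase shift.
Bottom surface (1.58 → 1.33): reflection off a lower-index medium gives no phase shift.
Exactly one π shift → a net half-wave offset.
So the condition for destructive reflection is 2 n t = m λ.
λ = 2 n t / m. The third-longest wavelength is m = 3: λ = 2 × 1.58 × 655 / 3.00 = 690 nm.

690 nm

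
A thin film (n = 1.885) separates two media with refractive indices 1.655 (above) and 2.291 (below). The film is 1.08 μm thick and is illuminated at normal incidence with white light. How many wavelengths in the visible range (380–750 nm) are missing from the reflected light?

6

Ray reflecting at the top interface goes from n = 1.655 toward n = 1.885: a half-wave phase shift.
Bottom surface (1.885 → 2.291): reflection off a higher-index medium gives a half-wave phase shift.
Zero or two π shifts → no net half-wave offset.
With no net inversion, destructive interference in reflection requires 2 n t = (m + ½) λ.
λ = 2 n t / (m + ½) = 4072 / (m + ½) nm.
m=4: 905 nm (IR); m=5: 740 nm (visible); m=6: 626 nm (visible); m=7: 543 nm (visible); m=8: 479 nm (visible); m=9: 429 nm (visible); m=10: 388 nm (visible); m=11: 354 nm (UV).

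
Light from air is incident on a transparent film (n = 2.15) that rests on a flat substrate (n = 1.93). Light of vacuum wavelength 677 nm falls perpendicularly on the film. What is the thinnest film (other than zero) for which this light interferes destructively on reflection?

157 nm

Ray reflecting at the top interface goes from n = 1.0 toward n = 2.15: a half-wave phase shift.
Ray reflecting at the bottom interface goes from n = 2.15 toward n = 1.93: no phase shift.
Exactly one π shift → a net half-wave offset.
So the condition for destructive reflection is 2 n t = m λ.
Minimum nonzero at m = 1: t = λ / (2 n) = 677 / (2 × 2.15) = 157 nm.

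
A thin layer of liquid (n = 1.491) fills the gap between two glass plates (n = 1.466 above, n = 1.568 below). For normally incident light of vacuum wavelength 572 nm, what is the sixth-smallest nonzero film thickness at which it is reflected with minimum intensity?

At the upper boundary (n = 1.466 to n = 1.491) the reflected ray undergoes a half-wave phase shift.
Ray reflecting at the bottom interface goes from n = 1.491 toward n = 1.568: a half-wave phase shift.
Zero or two π shifts → no net half-wave offset.
With no net inversion, destructive interference in reflection requires 2 n t = (m + ½) λ.
The sixth-smallest nonzero thickness corresponds to m = 5: t = (m + ½) λ / (2 n) = 5.50 × 572 / (2 × 1.491) = 1055 nm.

1055 nm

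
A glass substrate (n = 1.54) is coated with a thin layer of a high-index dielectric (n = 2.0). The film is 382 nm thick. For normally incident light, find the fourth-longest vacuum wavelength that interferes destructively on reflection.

382 nm

At the upper boundary (n = 1.0 to n = 2.0) the reflected ray undergoes a half-wave phase shift.
At the lower boundary (n = 2.0 to n = 1.54) the reflected ray undergoes no phase shift.
Net: one phase inversion between the two reflected rays.
For weak reflection here: 2 n t = m λ.
λ = 2 n t / m. The fourth-longest wavelength is m = 4: λ = 2 × 2.0 × 382 / 4.00 = 382 nm.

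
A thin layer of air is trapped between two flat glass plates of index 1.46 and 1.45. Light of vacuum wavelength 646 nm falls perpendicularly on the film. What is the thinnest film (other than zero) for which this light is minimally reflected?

Ray reflecting at the top interface goes from n = 1.46 toward n = 1.0: no phase shift.
Bottom surface (1.0 → 1.45): reflection off a higher-index medium gives a half-wave phase shift.
Net: one phase inversion between the two reflected rays.
With one net inversion, destructive interference in reflection requires 2 n t = m λ.
Minimum nonzero at m = 1: t = λ / (2 n) = 646 / (2 × 1.0) = 323 nm.

323 nm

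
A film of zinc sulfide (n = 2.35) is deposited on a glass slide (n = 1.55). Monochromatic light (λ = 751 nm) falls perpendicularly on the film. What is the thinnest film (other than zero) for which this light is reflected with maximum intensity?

79.9 nm

At the upper boundary (n = 1.0 to n = 2.35) the reflected ray undergoes a half-wave phase shift.
Bottom surface (2.35 → 1.55): reflection off a lower-index medium gives no phase shift.
The two reflections differ by half a wavelength.
So the condition for constructive reflection is 2 n t = (m + ½) λ.
Minimum at m = 0: t = λ / (4 n) = 751 / (4 × 2.35) = 79.9 nm.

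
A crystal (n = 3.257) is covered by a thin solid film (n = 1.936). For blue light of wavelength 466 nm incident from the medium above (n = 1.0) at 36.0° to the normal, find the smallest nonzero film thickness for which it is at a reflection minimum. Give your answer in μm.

At the upper boundary (n = 1.0 to n = 1.936) the reflected ray undergoes a half-wave phase shift.
At the lower boundary (n = 1.936 to n = 3.257) the reflected ray undergoes a half-wave phase shift.
Net: no relative phase inversion (both shifts match).
For dark reflection here: 2 n t cos θ_r = (m + ½) λ.
Snell's law: 1.0 sin 36.0° = 1.936 sin θ_r → sin θ_r = 0.304, cos θ_r = 0.953.
Minimum at m = 0: t = λ / (4 n cos θ_r) = 466 / (4 × 1.936 × 0.953) = 63.2 nm.

0.0632 μm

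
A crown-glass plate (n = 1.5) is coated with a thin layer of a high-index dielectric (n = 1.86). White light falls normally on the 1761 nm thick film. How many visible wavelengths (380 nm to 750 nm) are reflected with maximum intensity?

8

At the upper boundary (n = 1.0 to n = 1.86) the reflected ray undergoes a half-wave phase shift.
Bottom surface (1.86 → 1.5): reflection off a lower-index medium gives no phase shift.
The two reflections differ by half a wavelength.
With one net inversion, constructive interference in reflection requires 2 n t = (m + ½) λ.
λ = 2 n t / (m + ½) = 6551 / (m + ½) nm.
m=8: 771 nm (IR); m=9: 690 nm (visible); m=10: 624 nm (visible); m=11: 570 nm (visible); m=12: 524 nm (visible); m=13: 485 nm (visible); m=14: 452 nm (visible); m=15: 423 nm (visible); m=16: 397 nm (visible); m=17: 374 nm (UV).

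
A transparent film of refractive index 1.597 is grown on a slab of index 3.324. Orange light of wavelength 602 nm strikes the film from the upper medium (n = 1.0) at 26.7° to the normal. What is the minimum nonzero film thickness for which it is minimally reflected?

At the upper boundary (n = 1.0 to n = 1.597) the reflected ray undergoes a half-wave phase shift.
At the lower boundary (n = 1.597 to n = 3.324) the reflected ray undergoes a half-wave phase shift.
Net: no relative phase inversion (both shifts match).
So the condition for destructive reflection is 2 n t cos θ_r = (m + ½) λ.
Snell's law: 1.0 sin 26.7° = 1.597 sin θ_r → sin θ_r = 0.281, cos θ_r = 0.960.
Minimum at m = 0: t = λ / (4 n cos θ_r) = 602 / (4 × 1.597 × 0.960) = 98.2 nm.

98.2 nm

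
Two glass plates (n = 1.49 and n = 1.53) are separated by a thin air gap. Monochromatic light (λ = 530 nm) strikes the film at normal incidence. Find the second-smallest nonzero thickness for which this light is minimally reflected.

Ray reflecting at the top interface goes from n = 1.49 toward n = 1.0: no phase shift.
Ray reflecting at the bottom interface goes from n = 1.0 toward n = 1.53: a half-wave phase shift.
The two reflections differ by half a wavelength.
So the condition for destructive reflection is 2 n t = m λ.
The second-smallest nonzero thickness corresponds to m = 2: t = m λ / (2 n) = 2.00 × 530 / (2 × 1.0) = 530 nm.

530 nm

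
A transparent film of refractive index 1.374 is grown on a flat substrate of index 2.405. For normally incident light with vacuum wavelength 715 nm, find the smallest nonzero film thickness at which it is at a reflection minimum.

Ray reflecting at the top interface goes from n = 1.0 toward n = 1.374: a half-wave phase shift.
Ray reflecting at the bottom interface goes from n = 1.374 toward n = 2.405: a half-wave phase shift.
The two reflections carry the same phase change, so no net offset.
For dark reflection here: 2 n t = (m + ½) λ.
Minimum at m = 0: t = λ / (4 n) = 715 / (4 × 1.374) = 130 nm.

130 nm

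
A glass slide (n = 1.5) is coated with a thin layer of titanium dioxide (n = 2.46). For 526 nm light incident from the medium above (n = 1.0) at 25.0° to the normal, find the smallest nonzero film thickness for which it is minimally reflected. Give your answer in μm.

0.109 μm

At the upper boundary (n = 1.0 to n = 2.46) the reflected ray undergoes a half-wave phase shift.
At the lower boundary (n = 2.46 to n = 1.5) the reflected ray undergoes no phase shift.
Net: one phase inversion between the two reflected rays.
For minimum reflection here: 2 n t cos θ_r = m λ.
Snell's law: 1.0 sin 25.0° = 2.46 sin θ_r → sin θ_r = 0.172, cos θ_r = 0.985.
Minimum nonzero at m = 1: t = λ / (2 n cos θ_r) = 526 / (2 × 2.46 × 0.985) = 109 nm.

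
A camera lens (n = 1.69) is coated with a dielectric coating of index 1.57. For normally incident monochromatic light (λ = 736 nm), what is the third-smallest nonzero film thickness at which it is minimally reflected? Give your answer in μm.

Top surface (1.0 → 1.57): reflection off a higher-index medium gives a half-wave phase shift.
Bottom surface (1.57 → 1.69): reflection off a higher-index medium gives a half-wave phase shift.
The two reflections carry the same phase change, so no net offset.
For dark reflection here: 2 n t = (m + ½) λ.
The third-smallest nonzero thickness corresponds to m = 2: t = (m + ½) λ / (2 n) = 2.50 × 736 / (2 × 1.57) = 586 nm.

0.586 μm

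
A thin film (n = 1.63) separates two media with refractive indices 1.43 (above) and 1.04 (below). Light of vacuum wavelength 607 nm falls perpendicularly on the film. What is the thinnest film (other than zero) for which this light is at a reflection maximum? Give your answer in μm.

At the upper boundary (n = 1.43 to n = 1.63) the reflected ray undergoes a half-wave phase shift.
Bottom surface (1.63 → 1.04): reflection off a lower-index medium gives no phase shift.
Exactly one π shift → a net half-wave offset.
With one net inversion, constructive interference in reflection requires 2 n t = (m + ½) λ.
Minimum at m = 0: t = λ / (4 n) = 607 / (4 × 1.63) = 93.1 nm.

0.0931 μm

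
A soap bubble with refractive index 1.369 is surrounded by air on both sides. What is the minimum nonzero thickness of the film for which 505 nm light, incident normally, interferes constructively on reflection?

92.2 nm

At the upper boundary (n = 1.0 to n = 1.369) the reflected ray undergoes a half-wave phase shift.
At the lower boundary (n = 1.369 to n = 1.0) the reflected ray undergoes no phase shift.
Net: one phase inversion between the two reflected rays.
For strong reflection here: 2 n t = (m + ½) λ.
Minimum at m = 0: t = λ / (4 n) = 505 / (4 × 1.369) = 92.2 nm.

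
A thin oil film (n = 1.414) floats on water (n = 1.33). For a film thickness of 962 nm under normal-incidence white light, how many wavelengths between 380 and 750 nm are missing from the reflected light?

Top surface (1.0 → 1.414): reflection off a higher-index medium gives a half-wave phase shift.
At the lower boundary (n = 1.414 to n = 1.33) the reflected ray undergoes no phase shift.
Exactly one π shift → a net half-wave offset.
For dark reflection here: 2 n t = m λ.
λ = 2 n t / m = 2721 / m nm.
m=3: 907 nm (IR); m=4: 680 nm (visible); m=5: 544 nm (visible); m=6: 453 nm (visible); m=7: 389 nm (visible); m=8: 340 nm (UV).

4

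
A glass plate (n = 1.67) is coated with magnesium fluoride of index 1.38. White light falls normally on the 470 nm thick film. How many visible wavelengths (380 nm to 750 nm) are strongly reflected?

2

Top surface (1.0 → 1.38): reflection off a higher-index medium gives a half-wave phase shift.
At the lower boundary (n = 1.38 to n = 1.67) the reflected ray undergoes a half-wave phase shift.
Zero or two π shifts → no net half-wave offset.
With no net inversion, constructive interference in reflection requires 2 n t = m λ.
λ = 2 n t / m = 1297 / m nm.
m=1: 1297 nm (IR); m=2: 649 nm (visible); m=3: 432 nm (visible); m=4: 324 nm (UV).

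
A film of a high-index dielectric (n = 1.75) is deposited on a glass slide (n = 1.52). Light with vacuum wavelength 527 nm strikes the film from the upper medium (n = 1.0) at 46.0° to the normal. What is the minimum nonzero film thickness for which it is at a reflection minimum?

Ray reflecting at the top interface goes from n = 1.0 toward n = 1.75: a half-wave phase shift.
Ray reflecting at the bottom interface goes from n = 1.75 toward n = 1.52: no phase shift.
The two reflections differ by half a wavelength.
With one net inversion, destructive interference in reflection requires 2 n t cos θ_r = m λ.
Snell's law: 1.0 sin 46.0° = 1.75 sin θ_r → sin θ_r = 0.411, cos θ_r = 0.912.
Minimum nonzero at m = 1: t = λ / (2 n cos θ_r) = 527 / (2 × 1.75 × 0.912) = 165 nm.

165 nm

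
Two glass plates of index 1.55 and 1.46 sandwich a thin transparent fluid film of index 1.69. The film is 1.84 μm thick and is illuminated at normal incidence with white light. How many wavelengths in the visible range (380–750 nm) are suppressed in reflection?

At the upper boundary (n = 1.55 to n = 1.69) the reflected ray undergoes a half-wave phase shift.
At the lower boundary (n = 1.69 to n = 1.46) the reflected ray undergoes no phase shift.
Exactly one π shift → a net half-wave offset.
With one net inversion, destructive interference in reflection requires 2 n t = m λ.
λ = 2 n t / m = 6219 / m nm.
m=8: 777 nm (IR); m=9: 691 nm (visible); m=10: 622 nm (visible); m=11: 565 nm (visible); m=12: 518 nm (visible); m=13: 478 nm (visible); m=14: 444 nm (visible); m=15: 415 nm (visible); m=16: 389 nm (visible); m=17: 366 nm (UV).

8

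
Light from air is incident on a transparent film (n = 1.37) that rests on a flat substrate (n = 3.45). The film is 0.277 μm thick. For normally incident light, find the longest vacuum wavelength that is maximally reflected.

759 nm

Top surface (1.0 → 1.37): reflection off a higher-index medium gives a half-wave phase shift.
Bottom surface (1.37 → 3.45): reflection off a higher-index medium gives a half-wave phase shift.
Zero or two π shifts → no net half-wave offset.
For bright reflection here: 2 n t = m λ.
λ = 2 n t / m. The longest wavelength is m = 1: λ = 2 × 1.37 × 277 / 1.00 = 759 nm.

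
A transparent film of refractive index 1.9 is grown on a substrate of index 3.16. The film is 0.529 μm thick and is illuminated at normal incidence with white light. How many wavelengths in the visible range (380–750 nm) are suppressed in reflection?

At the upper boundary (n = 1.0 to n = 1.9) the reflected ray undergoes a half-wave phase shift.
Ray reflecting at the bottom interface goes from n = 1.9 toward n = 3.16: a half-wave phase shift.
Net: no relative phase inversion (both shifts match).
So the condition for destructive reflection is 2 n t = (m + ½) λ.
λ = 2 n t / (m + ½) = 2010 / (m + ½) nm.
m=2: 804 nm (IR); m=3: 574 nm (visible); m=4: 447 nm (visible); m=5: 365 nm (UV).

2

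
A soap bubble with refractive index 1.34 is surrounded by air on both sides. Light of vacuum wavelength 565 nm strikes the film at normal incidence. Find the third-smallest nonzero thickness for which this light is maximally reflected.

At the upper boundary (n = 1.0 to n = 1.34) the reflected ray undergoes a half-wave phase shift.
Bottom surface (1.34 → 1.0): reflection off a lower-index medium gives no phase shift.
Net: one phase inversion between the two reflected rays.
With one net inversion, constructive interference in reflection requires 2 n t = (m + ½) λ.
The third-smallest nonzero thickness corresponds to m = 2: t = (m + ½) λ / (2 n) = 2.50 × 565 / (2 × 1.34) = 527 nm.

527 nm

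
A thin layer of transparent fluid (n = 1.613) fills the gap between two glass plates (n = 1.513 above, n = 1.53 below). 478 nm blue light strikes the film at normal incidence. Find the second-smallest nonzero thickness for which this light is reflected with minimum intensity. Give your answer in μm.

0.296 μm

At the upper boundary (n = 1.513 to n = 1.613) the reflected ray undergoes a half-wave phase shift.
At the lower boundary (n = 1.613 to n = 1.53) the reflected ray undergoes no phase shift.
The two reflections differ by half a wavelength.
So the condition for destructive reflection is 2 n t = m λ.
The second-smallest nonzero thickness corresponds to m = 2: t = m λ / (2 n) = 2.00 × 478 / (2 × 1.613) = 296 nm.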